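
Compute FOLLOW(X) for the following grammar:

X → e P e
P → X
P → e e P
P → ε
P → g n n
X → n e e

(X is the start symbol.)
{ $, 'e' }

To compute FOLLOW(X), find every occurrence of X on a right-hand side N → α X β: add FIRST(β) \ {ε}, and if β is empty or nullable also add FOLLOW(N). Iterate to a fixed point.

X is the start symbol, so $ ∈ FOLLOW(X).
In P → X: X is at the end, add FOLLOW(P)

The FOLLOW sets referred to above (computed the same way, to a fixed point):
  FOLLOW(P) = { 'e' }

Taking the union: FOLLOW(X) = { $, 'e' }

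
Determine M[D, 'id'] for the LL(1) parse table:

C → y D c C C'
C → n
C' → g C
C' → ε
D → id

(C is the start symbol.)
To find M[D, 'id'], we find productions for D where 'id' is in the predict set (PREDICT(N → α) = (FIRST(α) \ {ε}) ∪ (FOLLOW(N) if α ⇒* ε)).

D → id: PREDICT = { 'id' }
  'id' is in predict set, so this production goes in M[D, 'id']

M[D, 'id'] = D → id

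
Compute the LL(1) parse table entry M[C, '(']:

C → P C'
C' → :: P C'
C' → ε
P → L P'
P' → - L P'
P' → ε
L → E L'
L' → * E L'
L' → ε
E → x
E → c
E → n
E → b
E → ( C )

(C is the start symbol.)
To find M[C, '('], we find productions for C where '(' is in the predict set (PREDICT(N → α) = (FIRST(α) \ {ε}) ∪ (FOLLOW(N) if α ⇒* ε)).

Relevant sets:
  FIRST(P) = { '(', 'b', 'c', 'n', 'x' }

C → P C': PREDICT = { '(', 'b', 'c', 'n', 'x' }
  '(' is in predict set, so this production goes in M[C, '(']

M[C, '('] = C → P C'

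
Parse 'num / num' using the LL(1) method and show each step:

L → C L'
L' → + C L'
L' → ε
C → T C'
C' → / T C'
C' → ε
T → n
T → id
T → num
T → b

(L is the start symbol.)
Stack is shown with the top on the left.

Stack        Input        Action
--------------------------------
L $          num / num $  output L → C L'
C L' $       num / num $  output C → T C'
T C' L' $    num / num $  output T → num
num C' L' $  num / num $  match 'num'
C' L' $      / num $      output C' → / T C'
/ T C' L' $  / num $      match '/'
T C' L' $    num $        output T → num
num C' L' $  num $        match 'num'
C' L' $      $            output C' → ε
L' $         $            output L' → ε
$            $            accept

The string is accepted.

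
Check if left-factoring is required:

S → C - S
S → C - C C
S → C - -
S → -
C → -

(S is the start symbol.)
Yes, S has productions with common prefix 'C -'

Left-factoring is needed when two productions for the same non-terminal
share a common prefix on the right-hand side.

Productions for S:
  S → C - S
  S → C - C C
  S → C - -
  S → -

Found common prefix 'C -' in productions for S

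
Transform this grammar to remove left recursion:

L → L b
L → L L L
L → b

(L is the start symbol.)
L is directly left-recursive. The standard transformation for
  A → A α₁ | ... | A α_m | β₁ | ... | β_n
is
  A  → β₁ A' | ... | β_n A'
  A' → α₁ A' | ... | α_m A' | ε

L → b becomes L → b L'
L → L b becomes L' → b L'
L → L L L becomes L' → L L L'
Add L' → ε

Resulting grammar:
L → b L'
L' → b L'
L' → L L L'
L' → ε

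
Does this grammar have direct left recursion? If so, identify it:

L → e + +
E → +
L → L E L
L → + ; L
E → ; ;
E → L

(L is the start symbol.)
Yes, L is left-recursive

L → e + +: starts with e
E → +: starts with '+'
L → L E L: LEFT RECURSIVE (starts with L)
L → + ; L: starts with '+'
E → ; ;: starts with ';'
E → L: starts with L

The grammar has direct left recursion on: L.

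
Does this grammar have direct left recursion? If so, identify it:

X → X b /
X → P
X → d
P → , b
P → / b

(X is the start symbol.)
X → X b /: LEFT RECURSIVE (starts with X)
X → P: starts with P
X → d: starts with d
P → , b: starts with ','
P → / b: starts with '/'

The grammar has direct left recursion on: X.

Answer: Yes, X is left-recursive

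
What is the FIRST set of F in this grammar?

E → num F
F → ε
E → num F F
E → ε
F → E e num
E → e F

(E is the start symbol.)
FIRST sets of the other non-terminals involved (by the same procedure, iterated to a fixed point):
  FIRST(E) = { 'e', 'num', ε }

From F → ε:
  - ε-production, so ε ∈ FIRST(F)
From F → E e num:
  - E is a non-terminal: add FIRST(E) \ {ε} = { 'e', 'num' }
    E is nullable, so continue to the next symbol
  - e is a terminal: add 'e' and stop

Collecting: FIRST(F) = { 'e', 'num', ε }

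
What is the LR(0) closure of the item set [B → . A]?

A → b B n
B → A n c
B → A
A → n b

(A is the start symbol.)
{ [A → . b B n], [A → . n b], [B → . A] }

Start with: [B → . A]
  [B → . A] has the dot before A: add [A → . b B n], [A → . n b]
No further items can be added.

CLOSURE = { [A → . b B n], [A → . n b], [B → . A] }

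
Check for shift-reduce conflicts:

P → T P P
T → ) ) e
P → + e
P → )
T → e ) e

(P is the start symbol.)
A shift-reduce conflict occurs when an LR(0) state has both:
  - a complete (reduce) item [A → α .] (dot at the end), and
  - a shift item [B → β . c γ] (dot before a terminal).

Augment with P' → P and build the canonical LR(0) collection (I0 = CLOSURE({[P' → . P]}), then GOTO on every symbol after a dot until no new states appear). It has 13 states:
  I0: { [P → . )], [P → . + e], [P → . T P P], [P' → . P], [T → . ) ) e], [T → . e ) e] }  — shift
  I1: { [P → ) .], [T → ) . ) e] }  — shift, reduce
  I2: { [P → + . e] }  — shift
  I3: { [P' → P .] }  — accept
  I4: { [P → . )], [P → . + e], [P → . T P P], [P → T . P P], [T → . ) ) e], [T → . e ) e] }  — shift
  I5: { [T → e . ) e] }  — shift
  I6: { [T → e ) . e] }  — shift
  I7: { [T → e ) e .] }  — reduce
  I8: { [P → . )], [P → . + e], [P → . T P P], [P → T P . P], [T → . ) ) e], [T → . e ) e] }  — shift
  I9: { [P → T P P .] }  — reduce
  I10: { [P → + e .] }  — reduce
  I11: { [T → ) ) . e] }  — shift
  I12: { [T → ) ) e .] }  — reduce

I1 contains reduce item [P → ) .] and shift item [T → ) . ) e] — shift-reduce conflict.

Answer: Yes — I1: [P → ) .] vs [T → ) . ) e]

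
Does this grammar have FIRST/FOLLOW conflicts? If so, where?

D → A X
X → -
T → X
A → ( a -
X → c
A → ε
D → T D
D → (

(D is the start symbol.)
Nullable non-terminals: A.

A: nullable alternative(s) A → ε; FOLLOW(A) = { '-', 'c' }
  A → ( a -: FIRST \ {ε} = { '(' } — disjoint from FOLLOW(A)
  A → ε: FIRST \ {ε} = { } — this is the only nullable alternative, skip

D, T, X have no nullable alternative, so no FIRST/FOLLOW check is needed there.

No FIRST/FOLLOW conflicts found.

Answer: No FIRST/FOLLOW conflicts.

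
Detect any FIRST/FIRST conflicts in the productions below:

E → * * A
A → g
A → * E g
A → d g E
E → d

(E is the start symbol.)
No FIRST/FIRST conflicts.

A FIRST/FIRST conflict occurs when two productions N → α and N → β for the same non-terminal have FIRST(α) ∩ FIRST(β) ≠ ∅ (with ε ∈ FIRST of a nullable right-hand side, so two nullable alternatives also conflict).

Productions for E:
  E → * * A: FIRST = { '*' }
  E → d: FIRST = { 'd' }
Productions for A:
  A → g: FIRST = { 'g' }
  A → * E g: FIRST = { '*' }
  A → d g E: FIRST = { 'd' }

All alternatives of each non-terminal have pairwise disjoint FIRST sets.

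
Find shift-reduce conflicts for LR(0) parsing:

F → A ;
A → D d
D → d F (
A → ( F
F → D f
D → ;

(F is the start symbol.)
A shift-reduce conflict occurs when an LR(0) state has both:
  - a complete (reduce) item [A → α .] (dot at the end), and
  - a shift item [B → β . c γ] (dot before a terminal).

Augment with F' → F and build the canonical LR(0) collection (I0 = CLOSURE({[F' → . F]}), then GOTO on every symbol after a dot until no new states appear). It has 13 states:
  I0: { [A → . ( F], [A → . D d], [D → . ;], [D → . d F (], [F → . A ;], [F → . D f], [F' → . F] }  — shift
  I1: { [A → ( . F], [A → . ( F], [A → . D d], [D → . ;], [D → . d F (], [F → . A ;], [F → . D f] }  — shift
  I2: { [D → ; .] }  — reduce
  I3: { [F → A . ;] }  — shift
  I4: { [A → D . d], [F → D . f] }  — shift
  I5: { [F' → F .] }  — accept
  I6: { [A → . ( F], [A → . D d], [D → . ;], [D → . d F (], [D → d . F (], [F → . A ;], [F → . D f] }  — shift
  I7: { [D → d F . (] }  — shift
  I8: { [D → d F ( .] }  — reduce
  I9: { [A → D d .] }  — reduce
  I10: { [F → D f .] }  — reduce
  I11: { [F → A ; .] }  — reduce
  I12: { [A → ( F .] }  — reduce

No state contains both a complete item and a shift item.

Answer: No shift-reduce conflicts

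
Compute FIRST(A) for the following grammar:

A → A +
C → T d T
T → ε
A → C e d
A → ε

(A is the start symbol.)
To compute FIRST(A), examine every production with A on the left-hand side, reading each right-hand side left to right until a non-nullable symbol is reached.

FIRST sets of the other non-terminals involved (by the same procedure, iterated to a fixed point):
  FIRST(C) = { 'd' }

From A → A +:
  - A is the symbol being defined: contributes nothing new
    A is nullable, so continue to the next symbol
  - '+' is a terminal: add '+' and stop
From A → C e d:
  - C is a non-terminal: add FIRST(C) \ {ε} = { 'd' }
    C is not nullable, so stop
From A → ε:
  - ε-production, so ε ∈ FIRST(A)

Collecting: FIRST(A) = { '+', 'd', ε }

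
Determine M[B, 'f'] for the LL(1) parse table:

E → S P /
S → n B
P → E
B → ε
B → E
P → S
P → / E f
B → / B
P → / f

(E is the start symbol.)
Empty (error entry)

To find M[B, 'f'], we find productions for B where 'f' is in the predict set (PREDICT(N → α) = (FIRST(α) \ {ε}) ∪ (FOLLOW(N) if α ⇒* ε)).

Relevant sets:
  FIRST(E) = { 'n' }
  FOLLOW(B) = { '/', 'n' }

B → ε: PREDICT = { '/', 'n' }
B → E: PREDICT = { 'n' }
B → / B: PREDICT = { '/' }

M[B, 'f'] is empty (no production applies)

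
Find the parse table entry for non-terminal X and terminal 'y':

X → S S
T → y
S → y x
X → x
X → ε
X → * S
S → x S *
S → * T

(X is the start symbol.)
To find M[X, 'y'], we find productions for X where 'y' is in the predict set (PREDICT(N → α) = (FIRST(α) \ {ε}) ∪ (FOLLOW(N) if α ⇒* ε)).

Relevant sets:
  FIRST(S) = { '*', 'x', 'y' }
  FOLLOW(X) = { $ }

X → S S: PREDICT = { '*', 'x', 'y' }
  'y' is in predict set, so this production goes in M[X, 'y']
X → x: PREDICT = { 'x' }
X → ε: PREDICT = { $ }
X → * S: PREDICT = { '*' }

M[X, 'y'] = X → S S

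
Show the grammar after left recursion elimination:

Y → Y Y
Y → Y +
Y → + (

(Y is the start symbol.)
Y is directly left-recursive. The standard transformation for
  A → A α₁ | ... | A α_m | β₁ | ... | β_n
is
  A  → β₁ A' | ... | β_n A'
  A' → α₁ A' | ... | α_m A' | ε

Y → + ( becomes Y → + ( Y'
Y → Y Y becomes Y' → Y Y'
Y → Y + becomes Y' → + Y'
Add Y' → ε

Resulting grammar:
Y → + ( Y'
Y' → Y Y'
Y' → + Y'
Y' → ε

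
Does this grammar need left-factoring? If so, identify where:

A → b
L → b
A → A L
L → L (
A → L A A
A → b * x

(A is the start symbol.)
Left-factoring is needed when two productions for the same non-terminal
share a common prefix on the right-hand side.

Productions for A:
  A → b
  A → A L
  A → L A A
  A → b * x
Productions for L:
  L → b
  L → L (

Found common prefix 'b' in productions for A

Answer: Yes, A has productions with common prefix 'b'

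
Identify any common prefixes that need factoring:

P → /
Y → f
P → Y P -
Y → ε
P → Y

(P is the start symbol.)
Yes, P has productions with common prefix 'Y'

Left-factoring is needed when two productions for the same non-terminal
share a common prefix on the right-hand side.

Productions for P:
  P → /
  P → Y P -
  P → Y
Productions for Y:
  Y → f
  Y → ε

Found common prefix 'Y' in productions for P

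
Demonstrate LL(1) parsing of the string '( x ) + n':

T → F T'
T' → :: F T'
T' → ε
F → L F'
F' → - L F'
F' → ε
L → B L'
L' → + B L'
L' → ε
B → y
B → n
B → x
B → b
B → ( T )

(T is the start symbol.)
LL(1) parsing maintains a stack (initially the start symbol over $) and the input. At each step: if the stack top is a terminal, match it against the current input token; if it is a non-terminal N, replace it with the RHS of M[N, lookahead] (the unique production whose predict set contains the lookahead).

Stack is shown with the top on the left.

Stack                    Input        Action
--------------------------------------------
T $                      ( x ) + n $  output T → F T'
F T' $                   ( x ) + n $  output F → L F'
L F' T' $                ( x ) + n $  output L → B L'
B L' F' T' $             ( x ) + n $  output B → ( T )
( T ) L' F' T' $         ( x ) + n $  match '('
T ) L' F' T' $           x ) + n $    output T → F T'
F T' ) L' F' T' $        x ) + n $    output F → L F'
L F' T' ) L' F' T' $     x ) + n $    output L → B L'
B L' F' T' ) L' F' T' $  x ) + n $    output B → x
x L' F' T' ) L' F' T' $  x ) + n $    match 'x'
L' F' T' ) L' F' T' $    ) + n $      output L' → ε
F' T' ) L' F' T' $       ) + n $      output F' → ε
T' ) L' F' T' $          ) + n $      output T' → ε
) L' F' T' $             ) + n $      match ')'
L' F' T' $               + n $        output L' → + B L'
+ B L' F' T' $           + n $        match '+'
B L' F' T' $             n $          output B → n
n L' F' T' $             n $          match 'n'
L' F' T' $               $            output L' → ε
F' T' $                  $            output F' → ε
T' $                     $            output T' → ε
$                        $            accept

The string is accepted.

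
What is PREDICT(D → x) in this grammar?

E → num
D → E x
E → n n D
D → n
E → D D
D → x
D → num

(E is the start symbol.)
{ 'x' }

PREDICT(D → x) = (FIRST(RHS) \ {ε}) ∪ (FOLLOW(D) if ε ∈ FIRST(RHS), i.e. RHS ⇒* ε)
FIRST(x) = { 'x' }
ε ∉ FIRST(x), so FOLLOW(D) is not added.
PREDICT(D → x) = { 'x' }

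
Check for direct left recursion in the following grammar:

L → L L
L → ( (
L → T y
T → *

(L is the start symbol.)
Yes, L is left-recursive

L → L L: LEFT RECURSIVE (starts with L)
L → ( (: starts with '('
L → T y: starts with T
T → *: starts with '*'

The grammar has direct left recursion on: L.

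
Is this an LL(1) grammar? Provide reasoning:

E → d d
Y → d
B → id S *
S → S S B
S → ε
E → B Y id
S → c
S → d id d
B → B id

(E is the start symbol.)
No. Predict set conflict for B: { 'id' }

A grammar is LL(1) if for each non-terminal N with multiple productions, the predict sets of those productions are pairwise disjoint, where PREDICT(N → α) = (FIRST(α) \ {ε}) ∪ (FOLLOW(N) if α ⇒* ε).

Relevant sets:
  FIRST(B) = { 'id' }
  FIRST(S) = { 'c', 'd', 'id', ε }
  FOLLOW(S) = { '*', 'c', 'd', 'id' }

For E:
  PREDICT(E → d d) = { 'd' }
  PREDICT(E → B Y id) = { 'id' }
For B:
  PREDICT(B → id S '*') = { 'id' }
  PREDICT(B → B id) = { 'id' }
For S:
  PREDICT(S → S S B) = { 'c', 'd', 'id' }
  PREDICT(S → ε) = { '*', 'c', 'd', 'id' }
  PREDICT(S → c) = { 'c' }
  PREDICT(S → d id d) = { 'd' }
Y has a single production, so nothing to check there.

Conflict found: Predict set conflict for B: { 'id' }
The grammar is NOT LL(1).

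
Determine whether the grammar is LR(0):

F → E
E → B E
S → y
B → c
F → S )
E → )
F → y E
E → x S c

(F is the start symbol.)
A grammar is LR(0) if no state in the canonical LR(0) collection has:
  - both a shift item (dot before a terminal) and a complete item (shift-reduce conflict), or
  - two or more complete items (reduce-reduce conflict; the accept item [F' → F .] counts as a complete item here).

Augment with F' → F and build the canonical LR(0) collection (I0 = CLOSURE({[F' → . F]}), then GOTO on every symbol after a dot until no new states appear). It has 15 states:
  I0: { [B → . c], [E → . )], [E → . B E], [E → . x S c], [F → . E], [F → . S )], [F → . y E], [F' → . F], [S → . y] }  — shift
  I1: { [E → ) .] }  — reduce
  I2: { [B → . c], [E → . )], [E → . B E], [E → . x S c], [E → B . E] }  — shift
  I3: { [F → E .] }  — reduce
  I4: { [F' → F .] }  — accept
  I5: { [F → S . )] }  — shift
  I6: { [B → c .] }  — reduce
  I7: { [E → x . S c], [S → . y] }  — shift
  I8: { [B → . c], [E → . )], [E → . B E], [E → . x S c], [F → y . E], [S → y .] }  — shift, reduce
  I9: { [F → y E .] }  — reduce
  I10: { [E → x S . c] }  — shift
  I11: { [S → y .] }  — reduce
  I12: { [E → x S c .] }  — reduce
  I13: { [F → S ) .] }  — reduce
  I14: { [E → B E .] }  — reduce

Conflict in state I8:
  Shift-reduce conflict between [S → y .] and [B → . c]
So the grammar is NOT LR(0).

Answer: No. Shift-reduce conflict between [S → y .] and [B → . c]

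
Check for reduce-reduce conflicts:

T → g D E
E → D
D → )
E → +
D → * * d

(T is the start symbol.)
No reduce-reduce conflicts

Augment with T' → T and build the canonical LR(0) collection (I0 = CLOSURE({[T' → . T]}), then GOTO on every symbol after a dot until no new states appear). It has 11 states:
  I0: { [T → . g D E], [T' → . T] }  — shift
  I1: { [T' → T .] }  — accept
  I2: { [D → . )], [D → . * * d], [T → g . D E] }  — shift
  I3: { [D → ) .] }  — reduce
  I4: { [D → * . * d] }  — shift
  I5: { [D → . )], [D → . * * d], [E → . +], [E → . D], [T → g D . E] }  — shift
  I6: { [E → + .] }  — reduce
  I7: { [E → D .] }  — reduce
  I8: { [T → g D E .] }  — reduce
  I9: { [D → * * . d] }  — shift
  I10: { [D → * * d .] }  — reduce

No state contains more than one complete item.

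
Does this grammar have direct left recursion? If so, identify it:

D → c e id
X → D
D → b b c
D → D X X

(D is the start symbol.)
Direct left recursion occurs when N → N α for some non-terminal N (the right-hand side begins with the left-hand side itself).

D → c e id: starts with c
X → D: starts with D
D → b b c: starts with b
D → D X X: LEFT RECURSIVE (starts with D)

The grammar has direct left recursion on: D.

Answer: Yes, D is left-recursive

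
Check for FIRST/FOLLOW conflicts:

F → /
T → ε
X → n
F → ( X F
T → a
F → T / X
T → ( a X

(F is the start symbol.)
No FIRST/FOLLOW conflicts.

Nullable non-terminals: T.

T: nullable alternative(s) T → ε; FOLLOW(T) = { '/' }
  T → ε: FIRST \ {ε} = { } — this is the only nullable alternative, skip
  T → a: FIRST \ {ε} = { 'a' } — disjoint from FOLLOW(T)
  T → ( a X: FIRST \ {ε} = { '(' } — disjoint from FOLLOW(T)

F, X have no nullable alternative, so no FIRST/FOLLOW check is needed there.

No FIRST/FOLLOW conflicts found.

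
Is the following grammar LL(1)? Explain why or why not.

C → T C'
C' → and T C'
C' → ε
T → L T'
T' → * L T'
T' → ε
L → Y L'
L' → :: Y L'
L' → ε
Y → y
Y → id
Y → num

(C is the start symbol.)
Yes, the grammar is LL(1).

Relevant sets:
  FOLLOW(C') = { $ }
  FOLLOW(T') = { $, 'and' }
  FOLLOW(L') = { $, '*', 'and' }

For C':
  PREDICT(C' → and T C') = { 'and' }
  PREDICT(C' → ε) = { $ }
For T':
  PREDICT(T' → '*' L T') = { '*' }
  PREDICT(T' → ε) = { $, 'and' }
For L':
  PREDICT(L' → :: Y L') = { '::' }
  PREDICT(L' → ε) = { $, '*', 'and' }
For Y:
  PREDICT(Y → y) = { 'y' }
  PREDICT(Y → id) = { 'id' }
  PREDICT(Y → num) = { 'num' }
C, T, L have a single production, so nothing to check there.

All predict sets are disjoint. The grammar IS LL(1).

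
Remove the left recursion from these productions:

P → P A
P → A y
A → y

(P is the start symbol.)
P → A y P'
P' → A P'
P' → ε
A → y

P is directly left-recursive. The standard transformation for
  A → A α₁ | ... | A α_m | β₁ | ... | β_n
is
  A  → β₁ A' | ... | β_n A'
  A' → α₁ A' | ... | α_m A' | ε

P → A y becomes P → A y P'
P → P A becomes P' → A P'
Add P' → ε

Productions for other non-terminals are unchanged:
  A → y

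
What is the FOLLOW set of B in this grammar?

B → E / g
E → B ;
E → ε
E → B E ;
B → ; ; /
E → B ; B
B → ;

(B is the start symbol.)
B is the start symbol, so $ ∈ FOLLOW(B).
In E → B ;: B is followed by ';', add FIRST(';') \ {ε} = { ';' }
In E → B E ;: B is followed by E ';', add FIRST(E ';') \ {ε} = { '/', ';' }
In E → B ; B: B is followed by ';' B, add FIRST(';' B) \ {ε} = { ';' }
In E → B ; B: B is at the end, add FOLLOW(E)

The FOLLOW sets referred to above (computed the same way, to a fixed point):
  FOLLOW(E) = { '/', ';' }

Taking the union: FOLLOW(B) = { $, '/', ';' }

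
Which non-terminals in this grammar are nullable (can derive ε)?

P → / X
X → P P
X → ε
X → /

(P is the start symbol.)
{ 'X' }

A non-terminal is nullable if it can derive ε (the empty string): either it has an ε-production, or it has a production whose right-hand side consists entirely of nullable non-terminals.

ε-productions: X → ε
So X is immediately nullable.
No further non-terminal can be added: every production for the remaining non-terminals contains a terminal or a non-nullable non-terminal.
Nullable = { 'X' }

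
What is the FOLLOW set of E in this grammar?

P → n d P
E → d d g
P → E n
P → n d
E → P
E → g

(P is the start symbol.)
In P → E n: E is followed by n, add FIRST(n) \ {ε} = { 'n' }

Taking the union: FOLLOW(E) = { 'n' }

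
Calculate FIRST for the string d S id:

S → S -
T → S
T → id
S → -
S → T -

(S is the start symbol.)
To compute FIRST(d S id), process the symbols left to right:
Symbol d is a terminal. Add 'd' and stop.
FIRST(d S id) = { 'd' }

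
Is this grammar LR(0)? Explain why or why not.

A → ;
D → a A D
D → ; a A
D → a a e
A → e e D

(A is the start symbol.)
Augment with A' → A and build the canonical LR(0) collection (I0 = CLOSURE({[A' → . A]}), then GOTO on every symbol after a dot until no new states appear). It has 14 states:
  I0: { [A → . ;], [A → . e e D], [A' → . A] }  — shift
  I1: { [A → ; .] }  — reduce
  I2: { [A' → A .] }  — accept
  I3: { [A → e . e D] }  — shift
  I4: { [A → e e . D], [D → . ; a A], [D → . a A D], [D → . a a e] }  — shift
  I5: { [D → ; . a A] }  — shift
  I6: { [A → e e D .] }  — reduce
  I7: { [A → . ;], [A → . e e D], [D → a . A D], [D → a . a e] }  — shift
  I8: { [D → . ; a A], [D → . a A D], [D → . a a e], [D → a A . D] }  — shift
  I9: { [D → a a . e] }  — shift
  I10: { [D → a a e .] }  — reduce
  I11: { [D → a A D .] }  — reduce
  I12: { [A → . ;], [A → . e e D], [D → ; a . A] }  — shift
  I13: { [D → ; a A .] }  — reduce

Every state is either a pure shift/goto state or contains exactly one complete item and nothing to shift — no conflicts. The grammar is LR(0).

Answer: Yes, the grammar is LR(0)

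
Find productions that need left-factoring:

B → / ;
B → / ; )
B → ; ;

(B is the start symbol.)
Left-factoring is needed when two productions for the same non-terminal
share a common prefix on the right-hand side.

Productions for B:
  B → / ;
  B → / ; )
  B → ; ;

Found common prefix '/ ;' in productions for B

Answer: Yes, B has productions with common prefix '/ ;'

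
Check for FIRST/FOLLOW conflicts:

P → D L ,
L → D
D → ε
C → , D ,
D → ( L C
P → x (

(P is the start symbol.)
A FIRST/FOLLOW conflict occurs when a non-terminal N has a nullable alternative N → β (β ⇒* ε) and another alternative N → α with FIRST(α) ∩ FOLLOW(N) ≠ ∅: on such a lookahead the parser cannot decide between expanding α and letting N vanish via β.

Nullable non-terminals: D, L.

D: nullable alternative(s) D → ε; FOLLOW(D) = { '(', ',' }
  D → ε: FIRST \ {ε} = { } — this is the only nullable alternative, skip
  D → ( L C: FIRST \ {ε} = { '(' } — overlaps FOLLOW(D) on { '(' }: CONFLICT
L has a nullable alternative but only one production, so nothing to check.

C, P have no nullable alternative, so no FIRST/FOLLOW check is needed there.

So the grammar has 1 FIRST/FOLLOW conflict (marked CONFLICT above).

Answer: Yes. D → '(' L C with FOLLOW(D) on { '(' }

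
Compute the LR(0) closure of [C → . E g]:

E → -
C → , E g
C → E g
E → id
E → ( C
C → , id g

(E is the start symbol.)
To compute CLOSURE, for each item [A → α.Bβ] where B is a non-terminal, add [B → .γ] for all productions B → γ; repeat for the newly added items until nothing changes.

Start with: [C → . E g]
  [C → . E g] has the dot before E: add [E → . -], [E → . id], [E → . ( C]
No further items can be added.

CLOSURE = { [C → . E g], [E → . ( C], [E → . -], [E → . id] }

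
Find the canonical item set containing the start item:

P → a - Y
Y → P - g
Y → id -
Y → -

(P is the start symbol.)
First, augment the grammar with P' → P
I₀ = CLOSURE({ [P' → . P] }):
  [P' → . P] has the dot before P: add [P → . a - Y]
No further items can be added.

I₀ = { [P → . a - Y], [P' → . P] }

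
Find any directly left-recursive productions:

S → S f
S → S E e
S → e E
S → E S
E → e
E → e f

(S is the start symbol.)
Direct left recursion occurs when N → N α for some non-terminal N (the right-hand side begins with the left-hand side itself).

S → S f: LEFT RECURSIVE (starts with S)
S → S E e: LEFT RECURSIVE (starts with S)
S → e E: starts with e
S → E S: starts with E
E → e: starts with e
E → e f: starts with e

The grammar has direct left recursion on: S.

Answer: Yes, S is left-recursive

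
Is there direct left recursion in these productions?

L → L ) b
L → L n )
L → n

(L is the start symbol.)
Direct left recursion occurs when N → N α for some non-terminal N (the right-hand side begins with the left-hand side itself).

L → L ) b: LEFT RECURSIVE (starts with L)
L → L n ): LEFT RECURSIVE (starts with L)
L → n: starts with n

The grammar has direct left recursion on: L.

Answer: Yes, L is left-recursive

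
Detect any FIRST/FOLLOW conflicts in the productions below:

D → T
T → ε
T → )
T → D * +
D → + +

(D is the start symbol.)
Yes. T → D '*' '+' with FOLLOW(T) on { '*' }

Nullable non-terminals: D, T.
FIRST sets used below: FIRST(T) = { ')', '*', '+', ε }, FIRST(D) = { ')', '*', '+', ε }

D: nullable alternative(s) D → T; FOLLOW(D) = { $, '*' }
  D → T: FIRST \ {ε} = { ')', '*', '+' } — this is the only nullable alternative, skip
  D → + +: FIRST \ {ε} = { '+' } — disjoint from FOLLOW(D)

T: nullable alternative(s) T → ε; FOLLOW(T) = { $, '*' }
  T → ε: FIRST \ {ε} = { } — this is the only nullable alternative, skip
  T → ): FIRST \ {ε} = { ')' } — disjoint from FOLLOW(T)
  T → D * +: FIRST \ {ε} = { ')', '*', '+' } — overlaps FOLLOW(T) on { '*' }: CONFLICT

So the grammar has 1 FIRST/FOLLOW conflict (marked CONFLICT above).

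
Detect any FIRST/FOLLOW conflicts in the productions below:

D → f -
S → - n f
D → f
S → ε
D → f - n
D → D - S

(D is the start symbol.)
Yes. S → '-' n f with FOLLOW(S) on { '-' }

A FIRST/FOLLOW conflict occurs when a non-terminal N has a nullable alternative N → β (β ⇒* ε) and another alternative N → α with FIRST(α) ∩ FOLLOW(N) ≠ ∅: on such a lookahead the parser cannot decide between expanding α and letting N vanish via β.

Nullable non-terminals: S.

S: nullable alternative(s) S → ε; FOLLOW(S) = { $, '-' }
  S → - n f: FIRST \ {ε} = { '-' } — overlaps FOLLOW(S) on { '-' }: CONFLICT
  S → ε: FIRST \ {ε} = { } — this is the only nullable alternative, skip

D has no nullable alternative, so no FIRST/FOLLOW check is needed there.

So the grammar has 1 FIRST/FOLLOW conflict (marked CONFLICT above).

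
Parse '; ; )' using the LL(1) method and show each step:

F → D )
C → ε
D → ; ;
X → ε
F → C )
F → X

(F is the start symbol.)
Stack is shown with the top on the left.

Stack    Input    Action
------------------------
F $      ; ; ) $  output F → D )
D ) $    ; ; ) $  output D → ; ;
; ; ) $  ; ; ) $  match ';'
; ) $    ; ) $    match ';'
) $      ) $      match ')'
$        $        accept

The string is accepted.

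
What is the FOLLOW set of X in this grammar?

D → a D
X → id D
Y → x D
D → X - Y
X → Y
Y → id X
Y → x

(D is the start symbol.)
{ $, '-' }

In D → X - Y: X is followed by '-' Y, add FIRST('-' Y) \ {ε} = { '-' }
In Y → id X: X is at the end, add FOLLOW(Y)

The FOLLOW sets referred to above (computed the same way, to a fixed point):
  FOLLOW(Y) = { $, '-' }

Taking the union: FOLLOW(X) = { $, '-' }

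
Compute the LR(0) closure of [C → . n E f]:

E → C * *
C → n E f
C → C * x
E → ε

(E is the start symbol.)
{ [C → . n E f] }

Start with: [C → . n E f]
The dot precedes the terminal n, so nothing is added.

CLOSURE = { [C → . n E f] }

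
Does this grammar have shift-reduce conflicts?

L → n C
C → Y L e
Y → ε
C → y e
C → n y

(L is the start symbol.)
A shift-reduce conflict occurs when an LR(0) state has both:
  - a complete (reduce) item [A → α .] (dot at the end), and
  - a shift item [B → β . c γ] (dot before a terminal).

Augment with L' → L and build the canonical LR(0) collection (I0 = CLOSURE({[L' → . L]}), then GOTO on every symbol after a dot until no new states appear). It has 11 states:
  I0: { [L → . n C], [L' → . L] }  — shift
  I1: { [L' → L .] }  — accept
  I2: { [C → . Y L e], [C → . n y], [C → . y e], [L → n . C], [Y → .] }  — shift, reduce
  I3: { [L → n C .] }  — reduce
  I4: { [C → Y . L e], [L → . n C] }  — shift
  I5: { [C → n . y] }  — shift
  I6: { [C → y . e] }  — shift
  I7: { [C → y e .] }  — reduce
  I8: { [C → n y .] }  — reduce
  I9: { [C → Y L . e] }  — shift
  I10: { [C → Y L e .] }  — reduce

I2 contains reduce item [Y → .] and shift items [C → . n y], [C → . y e] — shift-reduce conflict.

Answer: Yes — I2: [Y → .] vs [C → . n y]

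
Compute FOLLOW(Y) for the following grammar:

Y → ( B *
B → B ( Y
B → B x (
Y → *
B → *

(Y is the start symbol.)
To compute FOLLOW(Y), find every occurrence of Y on a right-hand side N → α Y β: add FIRST(β) \ {ε}, and if β is empty or nullable also add FOLLOW(N). Iterate to a fixed point.

Y is the start symbol, so $ ∈ FOLLOW(Y).
In B → B ( Y: Y is at the end, add FOLLOW(B)

The FOLLOW sets referred to above (computed the same way, to a fixed point):
  FOLLOW(B) = { '(', '*', 'x' }

Taking the union: FOLLOW(Y) = { $, '(', '*', 'x' }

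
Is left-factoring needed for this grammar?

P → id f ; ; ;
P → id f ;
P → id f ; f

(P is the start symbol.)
Left-factoring is needed when two productions for the same non-terminal
share a common prefix on the right-hand side.

Productions for P:
  P → id f ; ; ;
  P → id f ;
  P → id f ; f

Found common prefix 'id f ;' in productions for P

Answer: Yes, P has productions with common prefix 'id f ;'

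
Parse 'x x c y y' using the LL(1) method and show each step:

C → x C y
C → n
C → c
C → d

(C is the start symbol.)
LL(1) parsing maintains a stack (initially the start symbol over $) and the input. At each step: if the stack top is a terminal, match it against the current input token; if it is a non-terminal N, replace it with the RHS of M[N, lookahead] (the unique production whose predict set contains the lookahead).

Stack is shown with the top on the left.

Stack      Input        Action
------------------------------
C $        x x c y y $  output C → x C y
x C y $    x x c y y $  match 'x'
C y $      x c y y $    output C → x C y
x C y y $  x c y y $    match 'x'
C y y $    c y y $      output C → c
c y y $    c y y $      match 'c'
y y $      y y $        match 'y'
y $        y $          match 'y'
$          $            accept

The string is accepted.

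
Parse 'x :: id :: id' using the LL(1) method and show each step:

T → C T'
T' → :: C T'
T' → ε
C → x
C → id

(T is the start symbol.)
Stack is shown with the top on the left.

Stack      Input            Action
----------------------------------
T $        x :: id :: id $  output T → C T'
C T' $     x :: id :: id $  output C → x
x T' $     x :: id :: id $  match 'x'
T' $       :: id :: id $    output T' → :: C T'
:: C T' $  :: id :: id $    match '::'
C T' $     id :: id $       output C → id
id T' $    id :: id $       match 'id'
T' $       :: id $          output T' → :: C T'
:: C T' $  :: id $          match '::'
C T' $     id $             output C → id
id T' $    id $             match 'id'
T' $       $                output T' → ε
$          $                accept

The string is accepted.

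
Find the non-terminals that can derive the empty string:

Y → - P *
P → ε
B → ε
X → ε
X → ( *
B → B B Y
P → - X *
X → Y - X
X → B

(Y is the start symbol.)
{ 'B', 'P', 'X' }

A non-terminal is nullable if it can derive ε (the empty string): either it has an ε-production, or it has a production whose right-hand side consists entirely of nullable non-terminals.

ε-productions: P → ε, B → ε, X → ε
So P, B, X are immediately nullable.
No further non-terminal can be added: every production for the remaining non-terminals contains a terminal or a non-nullable non-terminal.
Nullable = { 'B', 'P', 'X' }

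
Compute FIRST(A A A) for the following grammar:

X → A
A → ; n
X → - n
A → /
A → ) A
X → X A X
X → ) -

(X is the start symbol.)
FIRST sets of the non-terminals involved (from the grammar, by fixed-point iteration):
  FIRST(A) = { ')', '/', ';' }

To compute FIRST(A A A), process the symbols left to right:
Symbol A is a non-terminal. Add FIRST(A) \ {ε} = { ')', '/', ';' }
A is not nullable (ε ∉ FIRST(A)), so stop here.
FIRST(A A A) = { ')', '/', ';' }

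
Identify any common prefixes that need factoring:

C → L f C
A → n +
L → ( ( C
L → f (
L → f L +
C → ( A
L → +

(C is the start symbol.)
Yes, L has productions with common prefix 'f'

Left-factoring is needed when two productions for the same non-terminal
share a common prefix on the right-hand side.

Productions for C:
  C → L f C
  C → ( A
Productions for L:
  L → ( ( C
  L → f (
  L → f L +
  L → +

Found common prefix 'f' in productions for L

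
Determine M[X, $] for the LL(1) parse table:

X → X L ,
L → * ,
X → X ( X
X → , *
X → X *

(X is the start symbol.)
Empty (error entry)

To find M[X, $], we find productions for X where $ is in the predict set (PREDICT(N → α) = (FIRST(α) \ {ε}) ∪ (FOLLOW(N) if α ⇒* ε)).

Relevant sets:
  FIRST(X) = { ',' }

X → X L ,: PREDICT = { ',' }
X → X ( X: PREDICT = { ',' }
X → , *: PREDICT = { ',' }
X → X *: PREDICT = { ',' }

M[X, $] is empty (no production applies)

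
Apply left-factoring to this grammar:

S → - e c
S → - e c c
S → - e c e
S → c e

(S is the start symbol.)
S → - e c S'
S' → ε
S' → c
S' → e
S → c e

Left-factoring transforms A → αβ₁ | αβ₂ into A → αA' and A' → β₁ | β₂
(α is the longest common prefix among the alternatives). Repeat until
no nonterminal has two alternatives with a common prefix.

Round 1: S has alternatives sharing prefix '- e c'. Introduce S': S → - e c S'
  Add: S' → ε
  Add: S' → c
  Add: S' → e

No remaining common prefixes — done.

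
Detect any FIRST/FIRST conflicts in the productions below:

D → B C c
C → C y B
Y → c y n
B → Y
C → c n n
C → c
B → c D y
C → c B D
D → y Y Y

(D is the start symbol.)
Yes. C → C y B / C → c n n on { 'c' }; C → C y B / C → c on { 'c' }; C → C y B / C → c B D on { 'c' }; C → c n n / C → c on { 'c' }; C → c n n / C → c B D on { 'c' }; C → c / C → c B D on { 'c' }; B → Y / B → c D y on { 'c' }

A FIRST/FIRST conflict occurs when two productions N → α and N → β for the same non-terminal have FIRST(α) ∩ FIRST(β) ≠ ∅ (with ε ∈ FIRST of a nullable right-hand side, so two nullable alternatives also conflict).

FIRST sets of the non-terminals at (or reachable through a nullable prefix from) the front of some alternative:
  FIRST(B) = { 'c' }
  FIRST(C) = { 'c' }
  FIRST(Y) = { 'c' }

Productions for D:
  D → B C c: FIRST = { 'c' }
  D → y Y Y: FIRST = { 'y' }
Productions for C:
  C → C y B: FIRST = { 'c' }
  C → c n n: FIRST = { 'c' }
  C → c: FIRST = { 'c' }
  C → c B D: FIRST = { 'c' }
Productions for B:
  B → Y: FIRST = { 'c' }
  B → c D y: FIRST = { 'c' }
Y has only one production, so no FIRST/FIRST conflict is possible there.

Conflict for C: C → C y B and C → c n n
  Overlap: { 'c' }
Conflict for C: C → C y B and C → c
  Overlap: { 'c' }
Conflict for C: C → C y B and C → c B D
  Overlap: { 'c' }
Conflict for C: C → c n n and C → c
  Overlap: { 'c' }
Conflict for C: C → c n n and C → c B D
  Overlap: { 'c' }
Conflict for C: C → c and C → c B D
  Overlap: { 'c' }
Conflict for B: B → Y and B → c D y
  Overlap: { 'c' }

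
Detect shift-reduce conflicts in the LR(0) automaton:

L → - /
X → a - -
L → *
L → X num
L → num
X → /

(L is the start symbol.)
No shift-reduce conflicts

A shift-reduce conflict occurs when an LR(0) state has both:
  - a complete (reduce) item [A → α .] (dot at the end), and
  - a shift item [B → β . c γ] (dot before a terminal).

Augment with L' → L and build the canonical LR(0) collection (I0 = CLOSURE({[L' → . L]}), then GOTO on every symbol after a dot until no new states appear). It has 12 states:
  I0: { [L → . *], [L → . - /], [L → . X num], [L → . num], [L' → . L], [X → . /], [X → . a - -] }  — shift
  I1: { [L → * .] }  — reduce
  I2: { [L → - . /] }  — shift
  I3: { [X → / .] }  — reduce
  I4: { [L' → L .] }  — accept
  I5: { [L → X . num] }  — shift
  I6: { [X → a . - -] }  — shift
  I7: { [L → num .] }  — reduce
  I8: { [X → a - . -] }  — shift
  I9: { [X → a - - .] }  — reduce
  I10: { [L → X num .] }  — reduce
  I11: { [L → - / .] }  — reduce

No state contains both a complete item and a shift item.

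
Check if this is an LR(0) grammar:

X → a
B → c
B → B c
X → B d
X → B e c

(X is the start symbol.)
Yes, the grammar is LR(0)

A grammar is LR(0) if no state in the canonical LR(0) collection has:
  - both a shift item (dot before a terminal) and a complete item (shift-reduce conflict), or
  - two or more complete items (reduce-reduce conflict; the accept item [X' → X .] counts as a complete item here).

Augment with X' → X and build the canonical LR(0) collection (I0 = CLOSURE({[X' → . X]}), then GOTO on every symbol after a dot until no new states appear). It has 9 states:
  I0: { [B → . B c], [B → . c], [X → . B d], [X → . B e c], [X → . a], [X' → . X] }  — shift
  I1: { [B → B . c], [X → B . d], [X → B . e c] }  — shift
  I2: { [X' → X .] }  — accept
  I3: { [X → a .] }  — reduce
  I4: { [B → c .] }  — reduce
  I5: { [B → B c .] }  — reduce
  I6: { [X → B d .] }  — reduce
  I7: { [X → B e . c] }  — shift
  I8: { [X → B e c .] }  — reduce

Every state is either a pure shift/goto state or contains exactly one complete item and nothing to shift — no conflicts. The grammar is LR(0).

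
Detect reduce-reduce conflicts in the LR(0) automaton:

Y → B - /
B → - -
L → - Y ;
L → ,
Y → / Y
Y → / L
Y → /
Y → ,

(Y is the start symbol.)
A reduce-reduce conflict occurs when an LR(0) state has two complete items [A → α .] and [B → β .] — both call for a reduction, and with no lookahead the parser cannot choose between them.

Augment with Y' → Y and build the canonical LR(0) collection (I0 = CLOSURE({[Y' → . Y]}), then GOTO on every symbol after a dot until no new states appear). It has 16 states:
  I0: { [B → . - -], [Y → . ,], [Y → . / L], [Y → . / Y], [Y → . /], [Y → . B - /], [Y' → . Y] }  — shift
  I1: { [Y → , .] }  — reduce
  I2: { [B → - . -] }  — shift
  I3: { [B → . - -], [L → . ,], [L → . - Y ;], [Y → . ,], [Y → . / L], [Y → . / Y], [Y → . /], [Y → . B - /], [Y → / . L], [Y → / . Y], [Y → / .] }  — shift, reduce
  I4: { [Y → B . - /] }  — shift
  I5: { [Y' → Y .] }  — accept
  I6: { [Y → B - . /] }  — shift
  I7: { [Y → B - / .] }  — reduce
  I8: { [L → , .], [Y → , .] }  — 2 reduces
  I9: { [B → - . -], [B → . - -], [L → - . Y ;], [Y → . ,], [Y → . / L], [Y → . / Y], [Y → . /], [Y → . B - /] }  — shift
  I10: { [Y → / L .] }  — reduce
  I11: { [Y → / Y .] }  — reduce
  I12: { [B → - - .], [B → - . -] }  — shift, reduce
  I13: { [L → - Y . ;] }  — shift
  I14: { [L → - Y ; .] }  — reduce
  I15: { [B → - - .] }  — reduce

I8 contains complete items [L → , .], [Y → , .] — reduce-reduce conflict.

Answer: Yes — I8: [L → , .] vs [Y → , .]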